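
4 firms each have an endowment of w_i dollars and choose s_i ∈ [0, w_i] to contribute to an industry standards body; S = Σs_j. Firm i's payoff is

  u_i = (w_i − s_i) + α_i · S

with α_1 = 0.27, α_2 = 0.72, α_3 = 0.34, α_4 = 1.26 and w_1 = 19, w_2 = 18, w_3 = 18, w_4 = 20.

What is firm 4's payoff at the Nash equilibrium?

25.2

∂u_i/∂s_i = α_i − 1, so firm i contributes w_i if α_i > 1, else 0.
α_i > 1 for i ∈ {4}; NE contributions (0, 0, 0, 20), S = 20.
u_4 = (20 − 20) + 1.26·20 = 25.2.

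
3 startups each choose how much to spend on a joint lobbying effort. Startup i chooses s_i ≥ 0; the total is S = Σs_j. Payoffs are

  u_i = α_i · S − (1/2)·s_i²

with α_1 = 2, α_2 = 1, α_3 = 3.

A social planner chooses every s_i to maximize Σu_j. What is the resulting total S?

18

Planner FOC: ∂(Σu_j)/∂s_i = (Σα_j) − s_i = 0, so s_i^SO = Σα_j = 6 for every i; S^SO = 18.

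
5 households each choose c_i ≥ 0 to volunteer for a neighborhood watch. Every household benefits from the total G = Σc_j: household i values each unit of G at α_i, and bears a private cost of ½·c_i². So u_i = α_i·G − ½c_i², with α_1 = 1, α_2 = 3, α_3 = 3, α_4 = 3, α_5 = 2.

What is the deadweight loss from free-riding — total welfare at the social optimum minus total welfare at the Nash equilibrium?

Household i's FOC: ∂u_i/∂c_i = α_i − c_i = 0, so c_i* = α_i.
NE contributions = (1, 3, 3, 3, 2); G = 12.
W^NE = (Σα)·G − ½Σα_i² = 12² − ½·32 = 128.
Planner sets c_i = Σα_j = 12 for every i, so G^SO = 5·12 = 60.
W^SO = (Σα)·G^SO − ½·5·(Σα)² = (5/2)·12² = 360.
Deadweight loss = W^SO − W^NE = 232.

232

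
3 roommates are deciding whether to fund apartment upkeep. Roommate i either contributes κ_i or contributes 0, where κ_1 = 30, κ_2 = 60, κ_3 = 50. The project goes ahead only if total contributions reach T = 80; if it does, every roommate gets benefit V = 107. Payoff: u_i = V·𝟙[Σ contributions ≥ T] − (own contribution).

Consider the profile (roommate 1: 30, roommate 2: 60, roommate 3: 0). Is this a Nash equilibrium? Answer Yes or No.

Total = 90 ≥ 80: provided.
Roommate 1 (pledges 30, payoff 77): dropping to 0 → total 60, payoff 0. No gain.
Roommate 2 (pledges 60, payoff 47): dropping to 0 → total 30, payoff 0. No gain.
Roommate 3 (pledges 0, payoff 107): pledging 50 → total 140, payoff 57. No gain.

Yes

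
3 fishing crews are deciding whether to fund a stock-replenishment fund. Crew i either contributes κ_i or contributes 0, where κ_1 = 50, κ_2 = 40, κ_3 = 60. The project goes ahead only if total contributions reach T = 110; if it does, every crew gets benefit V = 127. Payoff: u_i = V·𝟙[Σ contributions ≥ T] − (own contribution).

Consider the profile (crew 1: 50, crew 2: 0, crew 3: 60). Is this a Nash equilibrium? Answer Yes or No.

Yes

Total = 110 ≥ 110: provided.
Crew 1 (pledges 50, payoff 77): dropping to 0 → total 60, payoff 0. No gain.
Crew 2 (pledges 0, payoff 127): pledging 40 → total 150, payoff 87. No gain.
Crew 3 (pledges 60, payoff 67): dropping to 0 → total 50, payoff 0. No gain.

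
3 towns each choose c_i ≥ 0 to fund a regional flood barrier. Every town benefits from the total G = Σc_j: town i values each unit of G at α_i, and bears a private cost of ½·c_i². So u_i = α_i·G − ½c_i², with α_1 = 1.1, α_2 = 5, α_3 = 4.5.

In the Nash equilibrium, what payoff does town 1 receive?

Town i's FOC: ∂u_i/∂c_i = α_i − c_i = 0, so c_i* = α_i.
NE contributions = (1.1, 5, 4.5); G = 10.6.
u_1 = α_1·G − ½·(c_1)² = 1.1·10.6 − ½·1.1² = 11.055.

11.055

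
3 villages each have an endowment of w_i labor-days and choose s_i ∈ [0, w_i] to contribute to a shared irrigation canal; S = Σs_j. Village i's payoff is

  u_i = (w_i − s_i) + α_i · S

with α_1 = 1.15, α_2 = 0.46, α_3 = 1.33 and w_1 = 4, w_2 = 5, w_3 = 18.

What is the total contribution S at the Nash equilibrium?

∂u_i/∂s_i = α_i − 1, so village i contributes w_i if α_i > 1, else 0.
α_i > 1 for i ∈ {1, 3}; NE contributions (4, 0, 18), S = 22.

22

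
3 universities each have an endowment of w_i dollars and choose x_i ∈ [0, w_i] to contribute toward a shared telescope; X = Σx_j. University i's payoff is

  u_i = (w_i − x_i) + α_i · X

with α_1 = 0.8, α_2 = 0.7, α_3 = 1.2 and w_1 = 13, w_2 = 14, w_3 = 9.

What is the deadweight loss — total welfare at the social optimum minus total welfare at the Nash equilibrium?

45.9

∂u_i/∂x_i = α_i − 1, so university i contributes w_i if α_i > 1, else 0.
α_i > 1 for i ∈ {3}; NE contributions (0, 0, 9), X = 9.
W^NE = Σw_i − X^NE + (Σα_i)·X^NE = 36 + 1.7·9 = 51.3.
Planner: ∂(Σu_j)/∂x_i = Σα_j − 1 = 1.7 > 0, so everyone contributes w_i; X^SO = 36, W^SO = 36 + 1.7·36 = 97.2.
Deadweight loss = 45.9.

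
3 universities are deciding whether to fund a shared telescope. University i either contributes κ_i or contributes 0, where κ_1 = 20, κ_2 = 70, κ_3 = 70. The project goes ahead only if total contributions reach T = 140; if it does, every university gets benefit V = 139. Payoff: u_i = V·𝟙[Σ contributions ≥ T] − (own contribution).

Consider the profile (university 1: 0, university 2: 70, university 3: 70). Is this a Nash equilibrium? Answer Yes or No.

Yes

Total = 140 ≥ 140: provided.
University 1 (pledges 0, payoff 139): pledging 20 → total 160, payoff 119. No gain.
University 2 (pledges 70, payoff 69): dropping to 0 → total 70, payoff 0. No gain.
University 3 (pledges 70, payoff 69): dropping to 0 → total 70, payoff 0. No gain.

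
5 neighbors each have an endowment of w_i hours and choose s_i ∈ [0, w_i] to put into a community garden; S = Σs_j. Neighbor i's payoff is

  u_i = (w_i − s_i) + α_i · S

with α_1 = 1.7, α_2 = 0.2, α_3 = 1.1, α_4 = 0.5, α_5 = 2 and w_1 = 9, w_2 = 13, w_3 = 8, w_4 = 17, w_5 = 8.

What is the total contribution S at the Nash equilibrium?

∂u_i/∂s_i = α_i − 1, so neighbor i contributes w_i if α_i > 1, else 0.
α_i > 1 for i ∈ {1, 3, 5}; NE contributions (9, 0, 8, 0, 8), S = 25.

25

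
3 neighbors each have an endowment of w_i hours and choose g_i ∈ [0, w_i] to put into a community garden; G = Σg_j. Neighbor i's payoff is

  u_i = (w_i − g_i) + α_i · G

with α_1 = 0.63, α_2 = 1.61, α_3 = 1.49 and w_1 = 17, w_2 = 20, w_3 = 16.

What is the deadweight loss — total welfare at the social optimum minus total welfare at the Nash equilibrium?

46.41

∂u_i/∂g_i = α_i − 1, so neighbor i contributes w_i if α_i > 1, else 0.
α_i > 1 for i ∈ {2, 3}; NE contributions (0, 20, 16), G = 36.
W^NE = Σw_i − G^NE + (Σα_i)·G^NE = 53 + 2.73·36 = 151.28.
Planner: ∂(Σu_j)/∂g_i = Σα_j − 1 = 2.73 > 0, so everyone contributes w_i; G^SO = 53, W^SO = 53 + 2.73·53 = 197.69.
Deadweight loss = 46.41.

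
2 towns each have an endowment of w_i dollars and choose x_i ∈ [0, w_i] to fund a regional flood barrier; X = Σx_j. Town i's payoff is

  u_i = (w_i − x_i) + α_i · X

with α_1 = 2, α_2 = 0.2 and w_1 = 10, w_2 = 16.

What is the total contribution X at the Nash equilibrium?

∂u_i/∂x_i = α_i − 1, so town i contributes w_i if α_i > 1, else 0.
α_i > 1 for i ∈ {1}; NE contributions (10, 0), X = 10.

10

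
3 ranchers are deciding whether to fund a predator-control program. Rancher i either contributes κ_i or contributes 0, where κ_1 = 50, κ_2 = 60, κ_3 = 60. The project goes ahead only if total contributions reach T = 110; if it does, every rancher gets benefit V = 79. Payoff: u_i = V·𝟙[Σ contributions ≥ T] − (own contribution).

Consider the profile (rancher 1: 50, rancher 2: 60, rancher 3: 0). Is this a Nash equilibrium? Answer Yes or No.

Yes

Total = 110 ≥ 110: provided.
Rancher 1 (pledges 50, payoff 29): dropping to 0 → total 60, payoff 0. No gain.
Rancher 2 (pledges 60, payoff 19): dropping to 0 → total 50, payoff 0. No gain.
Rancher 3 (pledges 0, payoff 79): pledging 60 → total 170, payoff 19. No gain.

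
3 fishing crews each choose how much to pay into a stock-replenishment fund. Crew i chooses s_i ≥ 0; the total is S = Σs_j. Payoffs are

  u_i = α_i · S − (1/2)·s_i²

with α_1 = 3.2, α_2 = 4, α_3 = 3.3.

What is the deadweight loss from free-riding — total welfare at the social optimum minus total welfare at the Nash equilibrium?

73.69

Crew i's FOC: ∂u_i/∂s_i = α_i − s_i = 0, so s_i* = α_i.
NE contributions = (3.2, 4, 3.3); S = 10.5.
W^NE = (Σα)·S − ½Σα_i² = 10.5² − ½·37.13 = 91.685.
Planner sets s_i = Σα_j = 10.5 for every i, so S^SO = 3·10.5 = 31.5.
W^SO = (Σα)·S^SO − ½·3·(Σα)² = (3/2)·10.5² = 165.375.
Deadweight loss = W^SO − W^NE = 73.69.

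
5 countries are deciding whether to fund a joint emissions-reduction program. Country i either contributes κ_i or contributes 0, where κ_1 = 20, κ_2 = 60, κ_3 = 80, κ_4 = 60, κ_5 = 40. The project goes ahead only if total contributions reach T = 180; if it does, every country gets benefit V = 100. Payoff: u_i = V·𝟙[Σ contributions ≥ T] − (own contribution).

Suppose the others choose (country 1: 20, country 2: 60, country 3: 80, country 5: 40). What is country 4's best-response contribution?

Others' total = 200 ≥ 180; contributing adds cost 60 for no extra benefit.
Best response: 0.

0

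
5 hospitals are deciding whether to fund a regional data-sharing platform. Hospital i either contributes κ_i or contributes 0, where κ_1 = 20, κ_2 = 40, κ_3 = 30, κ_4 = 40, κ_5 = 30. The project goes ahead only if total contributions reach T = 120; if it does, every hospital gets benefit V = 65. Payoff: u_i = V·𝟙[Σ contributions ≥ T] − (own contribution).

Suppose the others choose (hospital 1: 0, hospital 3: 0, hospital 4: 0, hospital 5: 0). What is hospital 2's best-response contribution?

0

Others' total = 0. Even contributing 40 gives 40 < 120: no benefit either way.
Best response: 0.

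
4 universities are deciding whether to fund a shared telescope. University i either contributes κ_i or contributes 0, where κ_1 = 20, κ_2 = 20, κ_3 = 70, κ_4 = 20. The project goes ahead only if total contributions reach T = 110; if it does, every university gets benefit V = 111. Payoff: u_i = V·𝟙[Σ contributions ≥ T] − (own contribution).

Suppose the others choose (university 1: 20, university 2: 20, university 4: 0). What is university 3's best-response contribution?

Others' total = 40. Contributing 70 brings total to 110 ≥ 110: gain V − κ_3 = 41.
Best response: 70.

70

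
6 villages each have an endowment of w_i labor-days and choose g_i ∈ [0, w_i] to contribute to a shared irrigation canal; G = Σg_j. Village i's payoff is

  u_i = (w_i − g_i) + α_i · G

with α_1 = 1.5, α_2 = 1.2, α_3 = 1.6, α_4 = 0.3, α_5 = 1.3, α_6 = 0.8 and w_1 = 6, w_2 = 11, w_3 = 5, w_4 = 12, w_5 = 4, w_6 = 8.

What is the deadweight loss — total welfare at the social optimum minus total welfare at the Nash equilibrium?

∂u_i/∂g_i = α_i − 1, so village i contributes w_i if α_i > 1, else 0.
α_i > 1 for i ∈ {1, 2, 3, 5}; NE contributions (6, 11, 5, 0, 4, 0), G = 26.
W^NE = Σw_i − G^NE + (Σα_i)·G^NE = 46 + 5.7·26 = 194.2.
Planner: ∂(Σu_j)/∂g_i = Σα_j − 1 = 5.7 > 0, so everyone contributes w_i; G^SO = 46, W^SO = 46 + 5.7·46 = 308.2.
Deadweight loss = 114.

114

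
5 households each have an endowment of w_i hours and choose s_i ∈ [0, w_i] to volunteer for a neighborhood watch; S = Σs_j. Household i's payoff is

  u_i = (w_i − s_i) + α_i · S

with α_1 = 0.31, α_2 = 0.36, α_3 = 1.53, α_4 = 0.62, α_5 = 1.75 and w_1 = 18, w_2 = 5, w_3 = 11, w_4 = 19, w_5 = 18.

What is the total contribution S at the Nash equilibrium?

∂u_i/∂s_i = α_i − 1, so household i contributes w_i if α_i > 1, else 0.
α_i > 1 for i ∈ {3, 5}; NE contributions (0, 0, 11, 0, 18), S = 29.

29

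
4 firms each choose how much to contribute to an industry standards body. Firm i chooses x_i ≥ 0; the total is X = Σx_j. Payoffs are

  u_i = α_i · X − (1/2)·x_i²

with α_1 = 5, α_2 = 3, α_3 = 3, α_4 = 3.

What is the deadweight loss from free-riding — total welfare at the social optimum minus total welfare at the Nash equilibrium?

222

Firm i's FOC: ∂u_i/∂x_i = α_i − x_i = 0, so x_i* = α_i.
NE contributions = (5, 3, 3, 3); X = 14.
W^NE = (Σα)·X − ½Σα_i² = 14² − ½·52 = 170.
Planner sets x_i = Σα_j = 14 for every i, so X^SO = 4·14 = 56.
W^SO = (Σα)·X^SO − ½·4·(Σα)² = (4/2)·14² = 392.
Deadweight loss = W^SO − W^NE = 222.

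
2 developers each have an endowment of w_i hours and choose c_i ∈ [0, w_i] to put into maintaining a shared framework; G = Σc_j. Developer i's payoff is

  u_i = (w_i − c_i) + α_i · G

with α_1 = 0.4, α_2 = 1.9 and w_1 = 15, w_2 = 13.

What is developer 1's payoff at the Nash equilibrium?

∂u_i/∂c_i = α_i − 1, so developer i contributes w_i if α_i > 1, else 0.
α_i > 1 for i ∈ {2}; NE contributions (0, 13), G = 13.
u_1 = (15 − 0) + 0.4·13 = 20.2.

20.2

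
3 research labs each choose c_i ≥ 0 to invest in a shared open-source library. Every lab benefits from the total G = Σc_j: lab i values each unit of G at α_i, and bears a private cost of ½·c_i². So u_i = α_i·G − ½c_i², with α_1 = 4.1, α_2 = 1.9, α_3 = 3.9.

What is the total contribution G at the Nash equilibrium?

9.9

Lab i's FOC: ∂u_i/∂c_i = α_i − c_i = 0, so c_i* = α_i.
NE contributions = (4.1, 1.9, 3.9); G = 9.9.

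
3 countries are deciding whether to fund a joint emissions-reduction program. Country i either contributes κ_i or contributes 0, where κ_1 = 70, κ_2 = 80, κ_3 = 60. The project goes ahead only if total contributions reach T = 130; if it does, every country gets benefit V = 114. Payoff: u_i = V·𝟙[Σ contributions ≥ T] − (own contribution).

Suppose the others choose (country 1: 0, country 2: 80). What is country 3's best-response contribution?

Others' total = 80. Contributing 60 brings total to 140 ≥ 130: gain V − κ_3 = 54.
Best response: 60.

60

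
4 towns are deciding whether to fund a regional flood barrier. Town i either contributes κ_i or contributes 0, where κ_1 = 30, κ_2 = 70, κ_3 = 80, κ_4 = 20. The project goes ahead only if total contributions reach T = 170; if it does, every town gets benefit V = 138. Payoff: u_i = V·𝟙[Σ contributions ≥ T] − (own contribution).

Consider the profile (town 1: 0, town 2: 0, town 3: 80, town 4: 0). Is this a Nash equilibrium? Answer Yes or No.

Total = 80 < 170: not provided.
Town 1 (pledges 0, payoff 0): pledging 30 → total 110, payoff -30. No gain.
Town 2 (pledges 0, payoff 0): pledging 70 → total 150, payoff -70. No gain.
Town 3 (pledges 80, payoff -80): dropping to 0 → total 0, payoff 0. Profitable deviation.

No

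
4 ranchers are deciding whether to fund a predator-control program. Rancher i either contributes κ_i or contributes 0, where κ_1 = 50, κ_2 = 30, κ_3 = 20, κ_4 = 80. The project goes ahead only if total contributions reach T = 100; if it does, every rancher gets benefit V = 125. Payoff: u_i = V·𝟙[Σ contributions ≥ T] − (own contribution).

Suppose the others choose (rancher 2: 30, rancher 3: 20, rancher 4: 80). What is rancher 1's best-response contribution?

0

Others' total = 130 ≥ 100; contributing adds cost 50 for no extra benefit.
Best response: 0.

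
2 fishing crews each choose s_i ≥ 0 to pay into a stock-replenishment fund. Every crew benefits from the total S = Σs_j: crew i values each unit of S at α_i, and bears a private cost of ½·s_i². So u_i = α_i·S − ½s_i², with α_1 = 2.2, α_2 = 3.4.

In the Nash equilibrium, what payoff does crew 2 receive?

13.26

Crew i's FOC: ∂u_i/∂s_i = α_i − s_i = 0, so s_i* = α_i.
NE contributions = (2.2, 3.4); S = 5.6.
u_2 = α_2·S − ½·(s_2)² = 3.4·5.6 − ½·3.4² = 13.26.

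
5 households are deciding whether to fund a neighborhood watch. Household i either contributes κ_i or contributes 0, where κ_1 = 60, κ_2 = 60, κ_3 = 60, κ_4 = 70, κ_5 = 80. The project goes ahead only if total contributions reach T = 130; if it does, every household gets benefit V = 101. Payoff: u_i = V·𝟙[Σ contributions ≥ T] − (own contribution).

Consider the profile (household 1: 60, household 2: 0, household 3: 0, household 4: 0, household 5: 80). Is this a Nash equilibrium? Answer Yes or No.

Total = 140 ≥ 130: provided.
Household 1 (pledges 60, payoff 41): dropping to 0 → total 80, payoff 0. No gain.
Household 2 (pledges 0, payoff 101): pledging 60 → total 200, payoff 41. No gain.
Household 3 (pledges 0, payoff 101): pledging 60 → total 200, payoff 41. No gain.
Household 4 (pledges 0, payoff 101): pledging 70 → total 210, payoff 31. No gain.
Household 5 (pledges 80, payoff 21): dropping to 0 → total 60, payoff 0. No gain.

Yes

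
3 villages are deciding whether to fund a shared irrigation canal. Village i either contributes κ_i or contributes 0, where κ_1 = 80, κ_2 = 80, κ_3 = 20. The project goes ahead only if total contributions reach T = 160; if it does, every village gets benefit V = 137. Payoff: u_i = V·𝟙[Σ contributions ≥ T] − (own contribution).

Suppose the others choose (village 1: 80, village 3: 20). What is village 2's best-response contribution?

Others' total = 100. Contributing 80 brings total to 180 ≥ 160: gain V − κ_2 = 57.
Best response: 80.

80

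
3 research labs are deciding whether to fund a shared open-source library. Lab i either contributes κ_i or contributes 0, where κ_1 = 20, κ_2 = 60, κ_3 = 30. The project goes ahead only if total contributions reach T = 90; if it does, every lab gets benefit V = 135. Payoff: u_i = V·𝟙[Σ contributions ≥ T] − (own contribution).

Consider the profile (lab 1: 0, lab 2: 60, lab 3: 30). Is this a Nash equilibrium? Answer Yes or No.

Total = 90 ≥ 90: provided.
Lab 1 (pledges 0, payoff 135): pledging 20 → total 110, payoff 115. No gain.
Lab 2 (pledges 60, payoff 75): dropping to 0 → total 30, payoff 0. No gain.
Lab 3 (pledges 30, payoff 105): dropping to 0 → total 60, payoff 0. No gain.

Yes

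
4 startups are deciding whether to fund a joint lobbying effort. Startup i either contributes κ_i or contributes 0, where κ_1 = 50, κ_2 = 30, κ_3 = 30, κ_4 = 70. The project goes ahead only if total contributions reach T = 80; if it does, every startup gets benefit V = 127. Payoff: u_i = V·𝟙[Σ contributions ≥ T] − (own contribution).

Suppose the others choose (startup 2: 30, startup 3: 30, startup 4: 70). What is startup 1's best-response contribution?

0

Others' total = 130 ≥ 80; contributing adds cost 50 for no extra benefit.
Best response: 0.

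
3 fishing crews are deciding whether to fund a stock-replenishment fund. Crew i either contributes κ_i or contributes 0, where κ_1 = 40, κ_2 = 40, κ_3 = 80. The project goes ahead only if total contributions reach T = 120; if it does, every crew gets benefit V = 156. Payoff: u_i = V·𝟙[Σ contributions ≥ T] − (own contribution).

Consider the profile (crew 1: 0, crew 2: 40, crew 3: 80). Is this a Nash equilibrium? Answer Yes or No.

Total = 120 ≥ 120: provided.
Crew 1 (pledges 0, payoff 156): pledging 40 → total 160, payoff 116. No gain.
Crew 2 (pledges 40, payoff 116): dropping to 0 → total 80, payoff 0. No gain.
Crew 3 (pledges 80, payoff 76): dropping to 0 → total 40, payoff 0. No gain.

Yes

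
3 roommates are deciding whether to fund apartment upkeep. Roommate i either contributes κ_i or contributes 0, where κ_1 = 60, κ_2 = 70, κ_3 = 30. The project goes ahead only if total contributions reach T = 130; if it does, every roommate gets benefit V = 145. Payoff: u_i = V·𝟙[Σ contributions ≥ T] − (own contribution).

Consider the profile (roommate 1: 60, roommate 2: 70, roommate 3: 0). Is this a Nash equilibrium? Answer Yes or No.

Total = 130 ≥ 130: provided.
Roommate 1 (pledges 60, payoff 85): dropping to 0 → total 70, payoff 0. No gain.
Roommate 2 (pledges 70, payoff 75): dropping to 0 → total 60, payoff 0. No gain.
Roommate 3 (pledges 0, payoff 145): pledging 30 → total 160, payoff 115. No gain.

Yes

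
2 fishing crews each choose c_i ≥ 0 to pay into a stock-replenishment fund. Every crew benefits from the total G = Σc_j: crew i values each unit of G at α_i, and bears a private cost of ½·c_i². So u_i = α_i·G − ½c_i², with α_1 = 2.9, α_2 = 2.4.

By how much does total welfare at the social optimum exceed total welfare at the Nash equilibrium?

7.085

Crew i's FOC: ∂u_i/∂c_i = α_i − c_i = 0, so c_i* = α_i.
NE contributions = (2.9, 2.4); G = 5.3.
W^NE = (Σα)·G − ½Σα_i² = 5.3² − ½·14.17 = 21.005.
Planner sets c_i = Σα_j = 5.3 for every i, so G^SO = 2·5.3 = 10.6.
W^SO = (Σα)·G^SO − ½·2·(Σα)² = (2/2)·5.3² = 28.09.
Deadweight loss = W^SO − W^NE = 7.085.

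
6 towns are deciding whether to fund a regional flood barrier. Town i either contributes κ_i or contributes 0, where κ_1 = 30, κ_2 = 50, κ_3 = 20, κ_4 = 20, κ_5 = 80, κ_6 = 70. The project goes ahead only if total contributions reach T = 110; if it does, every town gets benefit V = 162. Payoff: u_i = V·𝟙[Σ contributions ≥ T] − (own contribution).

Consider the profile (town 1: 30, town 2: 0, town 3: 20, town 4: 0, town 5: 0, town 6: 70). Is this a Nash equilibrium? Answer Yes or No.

Total = 120 ≥ 110: provided.
Town 1 (pledges 30, payoff 132): dropping to 0 → total 90, payoff 0. No gain.
Town 2 (pledges 0, payoff 162): pledging 50 → total 170, payoff 112. No gain.
Town 3 (pledges 20, payoff 142): dropping to 0 → total 100, payoff 0. No gain.
Town 4 (pledges 0, payoff 162): pledging 20 → total 140, payoff 142. No gain.
Town 5 (pledges 0, payoff 162): pledging 80 → total 200, payoff 82. No gain.
Town 6 (pledges 70, payoff 92): dropping to 0 → total 50, payoff 0. No gain.

Yes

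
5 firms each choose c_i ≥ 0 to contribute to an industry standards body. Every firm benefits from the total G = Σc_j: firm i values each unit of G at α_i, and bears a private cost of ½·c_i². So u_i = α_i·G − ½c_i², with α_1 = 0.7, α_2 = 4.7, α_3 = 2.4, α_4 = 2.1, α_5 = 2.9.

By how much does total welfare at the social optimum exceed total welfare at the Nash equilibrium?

266.34

Firm i's FOC: ∂u_i/∂c_i = α_i − c_i = 0, so c_i* = α_i.
NE contributions = (0.7, 4.7, 2.4, 2.1, 2.9); G = 12.8.
W^NE = (Σα)·G − ½Σα_i² = 12.8² − ½·41.16 = 143.26.
Planner sets c_i = Σα_j = 12.8 for every i, so G^SO = 5·12.8 = 64.
W^SO = (Σα)·G^SO − ½·5·(Σα)² = (5/2)·12.8² = 409.6.
Deadweight loss = W^SO − W^NE = 266.34.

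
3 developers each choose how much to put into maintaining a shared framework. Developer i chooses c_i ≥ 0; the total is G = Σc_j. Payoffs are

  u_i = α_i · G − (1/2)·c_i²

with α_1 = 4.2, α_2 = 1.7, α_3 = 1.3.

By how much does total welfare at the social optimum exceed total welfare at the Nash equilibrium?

37.03

Developer i's FOC: ∂u_i/∂c_i = α_i − c_i = 0, so c_i* = α_i.
NE contributions = (4.2, 1.7, 1.3); G = 7.2.
W^NE = (Σα)·G − ½Σα_i² = 7.2² − ½·22.22 = 40.73.
Planner sets c_i = Σα_j = 7.2 for every i, so G^SO = 3·7.2 = 21.6.
W^SO = (Σα)·G^SO − ½·3·(Σα)² = (3/2)·7.2² = 77.76.
Deadweight loss = W^SO − W^NE = 37.03.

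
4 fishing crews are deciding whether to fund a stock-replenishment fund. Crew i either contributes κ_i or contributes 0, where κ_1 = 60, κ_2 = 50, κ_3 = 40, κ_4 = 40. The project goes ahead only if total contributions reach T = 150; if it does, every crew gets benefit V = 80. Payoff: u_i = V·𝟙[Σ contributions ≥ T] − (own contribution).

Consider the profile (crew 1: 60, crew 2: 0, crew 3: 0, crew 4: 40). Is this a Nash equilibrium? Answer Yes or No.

Total = 100 < 150: not provided.
Crew 1 (pledges 60, payoff -60): dropping to 0 → total 40, payoff 0. Profitable deviation.

No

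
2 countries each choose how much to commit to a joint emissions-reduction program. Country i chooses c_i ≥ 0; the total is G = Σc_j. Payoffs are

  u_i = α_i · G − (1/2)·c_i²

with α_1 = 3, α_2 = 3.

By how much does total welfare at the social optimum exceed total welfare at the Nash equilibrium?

Country i's FOC: ∂u_i/∂c_i = α_i − c_i = 0, so c_i* = α_i.
NE contributions = (3, 3); G = 6.
W^NE = (Σα)·G − ½Σα_i² = 6² − ½·18 = 27.
Planner sets c_i = Σα_j = 6 for every i, so G^SO = 2·6 = 12.
W^SO = (Σα)·G^SO − ½·2·(Σα)² = (2/2)·6² = 36.
Deadweight loss = W^SO − W^NE = 9.

9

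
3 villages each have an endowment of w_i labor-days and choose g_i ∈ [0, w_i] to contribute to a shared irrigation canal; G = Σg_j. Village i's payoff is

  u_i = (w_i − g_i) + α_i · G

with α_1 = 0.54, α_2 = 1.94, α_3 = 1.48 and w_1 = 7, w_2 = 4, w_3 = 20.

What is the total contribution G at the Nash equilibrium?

24

∂u_i/∂g_i = α_i − 1, so village i contributes w_i if α_i > 1, else 0.
α_i > 1 for i ∈ {2, 3}; NE contributions (0, 4, 20), G = 24.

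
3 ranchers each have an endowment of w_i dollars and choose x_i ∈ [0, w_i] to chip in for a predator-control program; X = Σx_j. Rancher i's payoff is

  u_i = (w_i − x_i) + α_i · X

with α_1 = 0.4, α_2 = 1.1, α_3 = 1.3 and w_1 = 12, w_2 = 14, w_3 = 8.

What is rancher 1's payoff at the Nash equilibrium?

∂u_i/∂x_i = α_i − 1, so rancher i contributes w_i if α_i > 1, else 0.
α_i > 1 for i ∈ {2, 3}; NE contributions (0, 14, 8), X = 22.
u_1 = (12 − 0) + 0.4·22 = 20.8.

20.8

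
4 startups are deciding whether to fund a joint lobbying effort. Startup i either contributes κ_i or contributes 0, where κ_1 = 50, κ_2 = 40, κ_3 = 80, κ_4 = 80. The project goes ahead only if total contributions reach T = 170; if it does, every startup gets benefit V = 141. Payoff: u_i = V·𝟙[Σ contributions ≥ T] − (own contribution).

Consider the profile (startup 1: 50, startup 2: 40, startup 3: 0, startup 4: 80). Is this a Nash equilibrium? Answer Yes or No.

Yes

Total = 170 ≥ 170: provided.
Startup 1 (pledges 50, payoff 91): dropping to 0 → total 120, payoff 0. No gain.
Startup 2 (pledges 40, payoff 101): dropping to 0 → total 130, payoff 0. No gain.
Startup 3 (pledges 0, payoff 141): pledging 80 → total 250, payoff 61. No gain.
Startup 4 (pledges 80, payoff 61): dropping to 0 → total 90, payoff 0. No gain.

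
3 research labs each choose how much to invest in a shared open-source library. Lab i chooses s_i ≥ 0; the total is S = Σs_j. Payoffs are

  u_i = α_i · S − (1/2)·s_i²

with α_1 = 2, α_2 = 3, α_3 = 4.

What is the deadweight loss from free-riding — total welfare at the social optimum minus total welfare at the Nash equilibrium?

55

Lab i's FOC: ∂u_i/∂s_i = α_i − s_i = 0, so s_i* = α_i.
NE contributions = (2, 3, 4); S = 9.
W^NE = (Σα)·S − ½Σα_i² = 9² − ½·29 = 66.5.
Planner sets s_i = Σα_j = 9 for every i, so S^SO = 3·9 = 27.
W^SO = (Σα)·S^SO − ½·3·(Σα)² = (3/2)·9² = 121.5.
Deadweight loss = W^SO − W^NE = 55.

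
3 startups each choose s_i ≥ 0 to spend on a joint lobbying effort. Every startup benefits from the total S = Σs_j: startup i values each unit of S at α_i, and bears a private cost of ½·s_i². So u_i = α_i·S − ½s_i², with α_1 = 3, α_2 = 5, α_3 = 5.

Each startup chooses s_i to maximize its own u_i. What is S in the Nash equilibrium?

13

Startup i's FOC: ∂u_i/∂s_i = α_i − s_i = 0, so s_i* = α_i.
NE contributions = (3, 5, 5); S = 13.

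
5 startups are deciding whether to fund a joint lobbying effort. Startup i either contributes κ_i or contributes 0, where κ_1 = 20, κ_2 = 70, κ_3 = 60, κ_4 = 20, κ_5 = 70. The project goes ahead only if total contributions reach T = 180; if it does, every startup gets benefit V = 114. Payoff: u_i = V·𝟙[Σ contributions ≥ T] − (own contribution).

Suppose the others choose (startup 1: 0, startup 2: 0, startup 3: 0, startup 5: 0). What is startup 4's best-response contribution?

Others' total = 0. Even contributing 20 gives 20 < 180: no benefit either way.
Best response: 0.

0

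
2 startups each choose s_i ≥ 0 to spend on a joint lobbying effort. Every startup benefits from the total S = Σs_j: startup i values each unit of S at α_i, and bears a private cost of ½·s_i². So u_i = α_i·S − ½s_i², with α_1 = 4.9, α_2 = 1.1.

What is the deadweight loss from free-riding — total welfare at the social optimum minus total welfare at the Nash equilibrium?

12.61

Startup i's FOC: ∂u_i/∂s_i = α_i − s_i = 0, so s_i* = α_i.
NE contributions = (4.9, 1.1); S = 6.
W^NE = (Σα)·S − ½Σα_i² = 6² − ½·25.22 = 23.39.
Planner sets s_i = Σα_j = 6 for every i, so S^SO = 2·6 = 12.
W^SO = (Σα)·S^SO − ½·2·(Σα)² = (2/2)·6² = 36.
Deadweight loss = W^SO − W^NE = 12.61.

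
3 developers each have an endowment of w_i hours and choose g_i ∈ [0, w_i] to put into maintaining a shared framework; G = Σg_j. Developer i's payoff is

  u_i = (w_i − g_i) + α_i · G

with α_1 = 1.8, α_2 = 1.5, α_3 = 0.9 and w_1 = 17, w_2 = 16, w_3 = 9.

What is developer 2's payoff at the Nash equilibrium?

∂u_i/∂g_i = α_i − 1, so developer i contributes w_i if α_i > 1, else 0.
α_i > 1 for i ∈ {1, 2}; NE contributions (17, 16, 0), G = 33.
u_2 = (16 − 16) + 1.5·33 = 49.5.

49.5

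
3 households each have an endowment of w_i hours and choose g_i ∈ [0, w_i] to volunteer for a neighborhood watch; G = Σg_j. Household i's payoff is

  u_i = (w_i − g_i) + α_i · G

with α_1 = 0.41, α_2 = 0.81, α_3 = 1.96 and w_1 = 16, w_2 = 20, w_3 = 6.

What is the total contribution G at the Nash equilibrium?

∂u_i/∂g_i = α_i − 1, so household i contributes w_i if α_i > 1, else 0.
α_i > 1 for i ∈ {3}; NE contributions (0, 0, 6), G = 6.

6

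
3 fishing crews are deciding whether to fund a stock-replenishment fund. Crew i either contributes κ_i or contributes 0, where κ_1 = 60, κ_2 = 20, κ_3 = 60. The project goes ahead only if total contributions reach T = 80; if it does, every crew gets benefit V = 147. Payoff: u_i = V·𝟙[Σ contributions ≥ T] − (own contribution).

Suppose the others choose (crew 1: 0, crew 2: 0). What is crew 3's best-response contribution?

Others' total = 0. Even contributing 60 gives 60 < 80: no benefit either way.
Best response: 0.

0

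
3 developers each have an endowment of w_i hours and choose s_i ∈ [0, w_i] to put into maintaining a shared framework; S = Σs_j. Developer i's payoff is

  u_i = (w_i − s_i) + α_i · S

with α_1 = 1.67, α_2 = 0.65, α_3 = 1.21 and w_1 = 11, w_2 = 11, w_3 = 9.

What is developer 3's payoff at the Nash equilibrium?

∂u_i/∂s_i = α_i − 1, so developer i contributes w_i if α_i > 1, else 0.
α_i > 1 for i ∈ {1, 3}; NE contributions (11, 0, 9), S = 20.
u_3 = (9 − 9) + 1.21·20 = 24.2.

24.2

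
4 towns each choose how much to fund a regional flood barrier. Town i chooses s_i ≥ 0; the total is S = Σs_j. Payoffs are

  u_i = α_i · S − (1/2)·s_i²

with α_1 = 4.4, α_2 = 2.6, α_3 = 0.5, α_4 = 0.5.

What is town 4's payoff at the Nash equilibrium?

Town i's FOC: ∂u_i/∂s_i = α_i − s_i = 0, so s_i* = α_i.
NE contributions = (4.4, 2.6, 0.5, 0.5); S = 8.
u_4 = α_4·S − ½·(s_4)² = 0.5·8 − ½·0.5² = 3.875.

3.875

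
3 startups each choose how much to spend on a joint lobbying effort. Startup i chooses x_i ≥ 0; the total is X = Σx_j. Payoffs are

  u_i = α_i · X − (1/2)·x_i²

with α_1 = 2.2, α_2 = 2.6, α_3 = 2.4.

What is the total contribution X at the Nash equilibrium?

7.2

Startup i's FOC: ∂u_i/∂x_i = α_i − x_i = 0, so x_i* = α_i.
NE contributions = (2.2, 2.6, 2.4); X = 7.2.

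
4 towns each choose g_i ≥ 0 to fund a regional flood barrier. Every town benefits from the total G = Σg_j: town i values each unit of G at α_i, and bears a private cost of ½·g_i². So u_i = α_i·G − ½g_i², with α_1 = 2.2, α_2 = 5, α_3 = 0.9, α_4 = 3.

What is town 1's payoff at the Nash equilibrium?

Town i's FOC: ∂u_i/∂g_i = α_i − g_i = 0, so g_i* = α_i.
NE contributions = (2.2, 5, 0.9, 3); G = 11.1.
u_1 = α_1·G − ½·(g_1)² = 2.2·11.1 − ½·2.2² = 22.

22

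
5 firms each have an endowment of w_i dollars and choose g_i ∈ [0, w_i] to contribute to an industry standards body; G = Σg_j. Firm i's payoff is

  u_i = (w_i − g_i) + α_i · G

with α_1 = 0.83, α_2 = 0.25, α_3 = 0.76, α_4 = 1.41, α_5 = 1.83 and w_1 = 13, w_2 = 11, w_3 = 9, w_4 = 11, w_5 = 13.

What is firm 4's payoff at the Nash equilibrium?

∂u_i/∂g_i = α_i − 1, so firm i contributes w_i if α_i > 1, else 0.
α_i > 1 for i ∈ {4, 5}; NE contributions (0, 0, 0, 11, 13), G = 24.
u_4 = (11 − 11) + 1.41·24 = 33.84.

33.84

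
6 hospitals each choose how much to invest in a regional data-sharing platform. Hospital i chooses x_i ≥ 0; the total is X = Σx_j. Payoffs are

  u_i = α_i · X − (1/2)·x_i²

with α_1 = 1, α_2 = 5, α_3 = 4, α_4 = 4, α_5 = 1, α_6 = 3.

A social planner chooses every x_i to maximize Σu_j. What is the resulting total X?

Planner FOC: ∂(Σu_j)/∂x_i = (Σα_j) − x_i = 0, so x_i^SO = Σα_j = 18 for every i; X^SO = 108.

108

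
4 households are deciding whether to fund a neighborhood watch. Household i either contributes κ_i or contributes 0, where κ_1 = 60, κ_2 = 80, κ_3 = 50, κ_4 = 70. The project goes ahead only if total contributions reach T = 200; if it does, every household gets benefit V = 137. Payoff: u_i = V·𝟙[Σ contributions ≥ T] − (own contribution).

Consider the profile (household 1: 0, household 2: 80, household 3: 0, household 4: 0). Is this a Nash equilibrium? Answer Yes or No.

No

Total = 80 < 200: not provided.
Household 1 (pledges 0, payoff 0): pledging 60 → total 140, payoff -60. No gain.
Household 2 (pledges 80, payoff -80): dropping to 0 → total 0, payoff 0. Profitable deviation.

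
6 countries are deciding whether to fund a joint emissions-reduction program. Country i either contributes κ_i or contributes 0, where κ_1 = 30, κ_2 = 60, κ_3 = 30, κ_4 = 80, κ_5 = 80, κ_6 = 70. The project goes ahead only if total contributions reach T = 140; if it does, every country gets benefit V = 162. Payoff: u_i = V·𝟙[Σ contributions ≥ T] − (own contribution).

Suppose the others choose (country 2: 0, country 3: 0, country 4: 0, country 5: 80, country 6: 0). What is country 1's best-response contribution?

0

Others' total = 80. Even contributing 30 gives 110 < 140: no benefit either way.
Best response: 0.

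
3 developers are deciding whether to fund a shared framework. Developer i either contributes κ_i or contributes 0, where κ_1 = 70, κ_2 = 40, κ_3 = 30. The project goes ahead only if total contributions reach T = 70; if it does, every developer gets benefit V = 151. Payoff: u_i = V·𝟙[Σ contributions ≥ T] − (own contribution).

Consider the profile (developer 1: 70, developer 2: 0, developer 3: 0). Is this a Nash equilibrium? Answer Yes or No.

Yes

Total = 70 ≥ 70: provided.
Developer 1 (pledges 70, payoff 81): dropping to 0 → total 0, payoff 0. No gain.
Developer 2 (pledges 0, payoff 151): pledging 40 → total 110, payoff 111. No gain.
Developer 3 (pledges 0, payoff 151): pledging 30 → total 100, payoff 121. No gain.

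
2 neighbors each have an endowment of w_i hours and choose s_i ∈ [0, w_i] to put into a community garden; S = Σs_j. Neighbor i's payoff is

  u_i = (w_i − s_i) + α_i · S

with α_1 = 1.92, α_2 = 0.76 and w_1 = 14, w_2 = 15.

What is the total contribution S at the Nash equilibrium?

∂u_i/∂s_i = α_i − 1, so neighbor i contributes w_i if α_i > 1, else 0.
α_i > 1 for i ∈ {1}; NE contributions (14, 0), S = 14.

14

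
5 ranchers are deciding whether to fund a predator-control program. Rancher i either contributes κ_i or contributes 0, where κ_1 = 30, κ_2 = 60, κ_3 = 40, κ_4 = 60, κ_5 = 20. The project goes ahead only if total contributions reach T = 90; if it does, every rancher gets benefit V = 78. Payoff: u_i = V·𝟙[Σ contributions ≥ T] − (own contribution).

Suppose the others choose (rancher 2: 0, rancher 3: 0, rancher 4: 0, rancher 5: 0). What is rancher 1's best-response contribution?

Others' total = 0. Even contributing 30 gives 30 < 90: no benefit either way.
Best response: 0.

0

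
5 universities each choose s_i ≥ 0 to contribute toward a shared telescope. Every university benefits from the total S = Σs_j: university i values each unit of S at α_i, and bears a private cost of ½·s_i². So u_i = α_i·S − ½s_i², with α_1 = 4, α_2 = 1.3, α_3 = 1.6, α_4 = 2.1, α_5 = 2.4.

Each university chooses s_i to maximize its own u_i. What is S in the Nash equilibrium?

University i's FOC: ∂u_i/∂s_i = α_i − s_i = 0, so s_i* = α_i.
NE contributions = (4, 1.3, 1.6, 2.1, 2.4); S = 11.4.

11.4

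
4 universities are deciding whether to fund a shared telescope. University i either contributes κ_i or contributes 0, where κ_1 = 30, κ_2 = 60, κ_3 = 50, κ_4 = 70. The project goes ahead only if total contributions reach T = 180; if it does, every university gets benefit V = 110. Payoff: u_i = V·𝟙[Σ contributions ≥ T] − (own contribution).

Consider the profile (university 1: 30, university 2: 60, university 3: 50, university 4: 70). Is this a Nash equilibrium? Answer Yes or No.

No

Total = 210 ≥ 180: provided.
University 1 (pledges 30, payoff 80): dropping to 0 → total 180, payoff 110. Profitable deviation.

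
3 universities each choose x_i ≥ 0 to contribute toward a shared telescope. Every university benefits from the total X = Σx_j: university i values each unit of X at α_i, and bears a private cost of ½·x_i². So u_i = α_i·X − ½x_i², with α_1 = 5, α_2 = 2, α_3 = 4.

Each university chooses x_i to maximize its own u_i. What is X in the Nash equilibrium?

University i's FOC: ∂u_i/∂x_i = α_i − x_i = 0, so x_i* = α_i.
NE contributions = (5, 2, 4); X = 11.

11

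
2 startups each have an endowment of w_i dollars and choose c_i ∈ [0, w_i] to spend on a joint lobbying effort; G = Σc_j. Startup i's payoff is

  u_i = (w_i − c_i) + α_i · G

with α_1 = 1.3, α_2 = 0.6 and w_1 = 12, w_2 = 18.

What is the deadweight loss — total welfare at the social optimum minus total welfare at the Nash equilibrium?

∂u_i/∂c_i = α_i − 1, so startup i contributes w_i if α_i > 1, else 0.
α_i > 1 for i ∈ {1}; NE contributions (12, 0), G = 12.
W^NE = Σw_i − G^NE + (Σα_i)·G^NE = 30 + 0.9·12 = 40.8.
Planner: ∂(Σu_j)/∂c_i = Σα_j − 1 = 0.9 > 0, so everyone contributes w_i; G^SO = 30, W^SO = 30 + 0.9·30 = 57.
Deadweight loss = 16.2.

16.2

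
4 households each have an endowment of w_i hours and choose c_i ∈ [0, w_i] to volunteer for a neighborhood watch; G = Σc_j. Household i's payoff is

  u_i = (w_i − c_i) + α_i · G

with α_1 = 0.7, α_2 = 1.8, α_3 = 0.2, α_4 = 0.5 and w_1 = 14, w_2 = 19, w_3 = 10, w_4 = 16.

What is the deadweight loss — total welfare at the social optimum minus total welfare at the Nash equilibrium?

88

∂u_i/∂c_i = α_i − 1, so household i contributes w_i if α_i > 1, else 0.
α_i > 1 for i ∈ {2}; NE contributions (0, 19, 0, 0), G = 19.
W^NE = Σw_i − G^NE + (Σα_i)·G^NE = 59 + 2.2·19 = 100.8.
Planner: ∂(Σu_j)/∂c_i = Σα_j − 1 = 2.2 > 0, so everyone contributes w_i; G^SO = 59, W^SO = 59 + 2.2·59 = 188.8.
Deadweight loss = 88.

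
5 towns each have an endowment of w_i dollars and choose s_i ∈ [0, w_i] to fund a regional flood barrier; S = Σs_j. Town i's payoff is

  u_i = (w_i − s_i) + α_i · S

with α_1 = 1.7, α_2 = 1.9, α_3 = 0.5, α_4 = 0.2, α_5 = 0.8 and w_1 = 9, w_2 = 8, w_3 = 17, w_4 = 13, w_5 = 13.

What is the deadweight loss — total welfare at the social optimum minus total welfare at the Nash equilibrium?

176.3

∂u_i/∂s_i = α_i − 1, so town i contributes w_i if α_i > 1, else 0.
α_i > 1 for i ∈ {1, 2}; NE contributions (9, 8, 0, 0, 0), S = 17.
W^NE = Σw_i − S^NE + (Σα_i)·S^NE = 60 + 4.1·17 = 129.7.
Planner: ∂(Σu_j)/∂s_i = Σα_j − 1 = 4.1 > 0, so everyone contributes w_i; S^SO = 60, W^SO = 60 + 4.1·60 = 306.
Deadweight loss = 176.3.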